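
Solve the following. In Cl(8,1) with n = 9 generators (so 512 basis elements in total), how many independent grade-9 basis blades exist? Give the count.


Number of grade-k basis blades in Cl(p,q) with n = p + q is C(n, k).
n = 8 + 1 = 9
C(9, 9) = 9! / (9! * 0!)
= 362880 / (362880 * 1)
= 1


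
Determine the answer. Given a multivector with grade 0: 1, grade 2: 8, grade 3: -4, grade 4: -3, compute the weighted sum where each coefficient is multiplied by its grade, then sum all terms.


Grade-weighted sum = sum of grade_k * coefficient_k
0*1 = 0
2*8 = 16
3*(-4) = -12
4*(-3) = -12
Total = 0 + 16 + (-12) + (-12) = -8


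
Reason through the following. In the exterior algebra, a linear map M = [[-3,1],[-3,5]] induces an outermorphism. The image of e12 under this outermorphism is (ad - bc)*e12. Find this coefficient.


The outermorphism of a linear map f sends e1^e2 to f(e1)^f(e2).
f(e1) = -3*e1 - 3*e2
f(e2) = 1*e1 + 5*e2
f(e1) ^ f(e2) = (-3*e1 - 3*e2) ^ (1*e1 + 5*e2)
= (-3)*5*e12 + (-3)*1*e21
= (-15 - (-3))*e12
= -12*e12
Coefficient = -12


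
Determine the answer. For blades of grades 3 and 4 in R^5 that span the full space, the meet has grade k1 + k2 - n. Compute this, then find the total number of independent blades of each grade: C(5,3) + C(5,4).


Meet grade = grade(A) + grade(B) - n
= 3 + 4 - 5 = 2
C(5,3) = 10
C(5,4) = 5
dim_A + dim_B = 10 + 5 = 15


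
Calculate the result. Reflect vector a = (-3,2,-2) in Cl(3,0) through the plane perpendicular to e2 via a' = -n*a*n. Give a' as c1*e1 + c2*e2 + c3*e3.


Reflection formula: a' = -n*a*n, with n = e2 (unit vector, n^2 = 1).
For reflection through hyperplane perp to e2:
The component along e2 flips sign, others stay.
a = (-3, 2, -2)
a' = (-3, -2, -2)
a' = -3*e1 - 2*e2 - 2*e3


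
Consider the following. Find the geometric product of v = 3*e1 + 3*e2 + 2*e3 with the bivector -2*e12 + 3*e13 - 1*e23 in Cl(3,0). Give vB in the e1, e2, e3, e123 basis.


vB has grade-1 (vector) and grade-3 (trivector) parts: vB = (v _| B) + (v ^ B).
Vector part <vB>_1:
  e1: -v2*b12 - v3*b13 = -(3)*(-2) - (2)*(3) = 0
  e2: v1*b12 - v3*b23 = (3)*(-2) - (2)*(-1) = -4
  e3: v1*b13 + v2*b23 = (3)*(3) + (3)*(-1) = 6
Trivector part <vB>_3:
  e123: v1*b23 - v2*b13 + v3*b12 = (3)*(-1) - (3)*(3) + (2)*(-2) = -16
vB = 0*e1 - 4*e2 + 6*e3 - 16*e123


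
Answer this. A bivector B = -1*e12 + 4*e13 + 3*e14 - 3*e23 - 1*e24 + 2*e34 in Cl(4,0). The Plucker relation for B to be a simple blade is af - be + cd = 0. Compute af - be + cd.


Plucker relation: af - be + cd
a*f = (-1)*2 = -2
b*e = 4*(-1) = -4
c*d = 3*(-3) = -9
af - be + cd = -2 - (-4) + (-9)
= -7


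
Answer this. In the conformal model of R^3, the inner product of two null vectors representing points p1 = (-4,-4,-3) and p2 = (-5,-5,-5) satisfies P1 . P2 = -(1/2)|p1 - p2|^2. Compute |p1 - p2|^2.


p1 - p2 = (1, 1, 2)
|p1 - p2|^2 = 1^2 + 1^2 + 2^2
= 1 + 1 + 4
= 6


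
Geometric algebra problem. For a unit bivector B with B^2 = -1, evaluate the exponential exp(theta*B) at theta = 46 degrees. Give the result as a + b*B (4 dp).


For a unit bivector B with B^2 = -1, the exponential series gives
e^(theta*B) = cos(theta) + sin(theta)*B (the GA analogue of Euler's formula).
theta = 46 degrees = 0.802851 rad
cos(46 deg) = 0.6947
sin(46 deg) = 0.7193
exp(theta*B) = 0.6947 + 0.7193*B


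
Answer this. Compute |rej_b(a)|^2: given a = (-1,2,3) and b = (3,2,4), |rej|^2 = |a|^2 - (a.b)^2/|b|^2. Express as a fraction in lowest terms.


|a|^2 = (-1)^2 + 2^2 + 3^2 = 14
|b|^2 = 3^2 + 2^2 + 4^2 = 29
a . b = (-1)*3 + 2*2 + 3*4 = 13
(a.b)^2 = 13^2 = 169
|rej|^2 = 14 - 169/29
= (406 - 169)/29
= 237/29
In lowest terms: 237/29


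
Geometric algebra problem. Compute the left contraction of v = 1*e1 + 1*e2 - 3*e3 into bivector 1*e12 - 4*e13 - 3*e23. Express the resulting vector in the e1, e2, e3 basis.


Left contraction v _| B = <vB>_1 (grade-1 part of the geometric product vB).
Using e1_|e12 = e2, e2_|e12 = -e1, e1_|e13 = e3, e3_|e13 = -e1, e2_|e23 = e3, e3_|e23 = -e2:
e1 coeff: -v2*b12 - v3*b13 = -(1)*(1) - (-3)*(-4) = -13
e2 coeff: v1*b12 - v3*b23 = (1)*(1) - (-3)*(-3) = -8
e3 coeff: v1*b13 + v2*b23 = (1)*(-4) + (1)*(-3) = -7
v _| B = -13*e1 - 8*e2 - 7*e3


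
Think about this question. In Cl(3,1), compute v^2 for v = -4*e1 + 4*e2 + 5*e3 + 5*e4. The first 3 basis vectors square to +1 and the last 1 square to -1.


v^2 = sum of c_i^2 * e_i^2
Positive signature terms (e_i^2 = +1): (-4)^2 + 4^2 + 5^2 = 57
Negative signature terms (e_j^2 = -1): 5^2 = 25
v^2 = 57 - 25 = 32


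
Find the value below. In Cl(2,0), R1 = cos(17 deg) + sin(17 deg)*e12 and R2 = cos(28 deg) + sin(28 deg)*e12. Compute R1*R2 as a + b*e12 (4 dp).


Same-plane rotors commute and their half-angles add:
R1*R2 = cos(a1 + a2) + sin(a1 + a2)*e12.
a1 + a2 = 17 + 28 = 45 deg
cos(45 deg) = 0.7071
sin(45 deg) = 0.7071
R1*R2 = 0.7071 + 0.7071*e12


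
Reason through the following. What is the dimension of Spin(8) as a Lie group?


Spin(n) double-covers SO(n); both have Lie algebra so(n) of dimension n(n-1)/2.
n = 8
n(n-1) = 8 * 7 = 56
dim Spin(8) = 56/2 = 28


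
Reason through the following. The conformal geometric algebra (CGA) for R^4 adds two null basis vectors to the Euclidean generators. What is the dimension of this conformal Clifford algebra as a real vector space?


The conformal model of R^4 uses Cl(5,1): the 4 Euclidean generators plus two extra orthogonal generators e+ (e+^2 = +1) and e- (e-^2 = -1), from which the null vectors e0, einf are built.
Number of generators m = 4 + 2 = 6.
dim Cl(p,q) = 2^m = 2^6 = 64


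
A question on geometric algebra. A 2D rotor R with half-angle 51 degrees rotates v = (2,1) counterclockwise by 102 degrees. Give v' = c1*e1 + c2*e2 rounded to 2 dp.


Rotor R = cos(51deg) - sin(51deg)*e12
Rotation angle theta = 2 * 51 = 102 degrees
v' = R*v*~R rotates v by theta.
cos(102deg) = -0.2079, sin(102deg) = 0.9781
v'_1 = 2*cos(102deg) - 1*sin(102deg)
= 2*(-0.2079) - 1*0.9781
= -1.39
v'_2 = 2*sin(102deg) + 1*cos(102deg)
= 2*0.9781 + 1*(-0.2079)
= 1.75
v' = -1.39*e1 + 1.75*e2


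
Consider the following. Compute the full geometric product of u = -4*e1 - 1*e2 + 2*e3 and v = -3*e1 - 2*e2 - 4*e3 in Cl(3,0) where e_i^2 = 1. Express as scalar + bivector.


In Cl(3,0): e_i^2 = 1, e_ie_j = -e_je_i for i != j.
Scalar part = u . v = (-4)*(-3) + (-1)*(-2) + 2*(-4)
= 12 + 2 + (-8) = 6
e12 coeff = (-4)*(-2) - (-1)*(-3) = 8 - 3 = 5
e13 coeff = (-4)*(-4) - 2*(-3) = 16 - (-6) = 22
e23 coeff = (-1)*(-4) - 2*(-2) = 4 - (-4) = 8
uv = 6 + 5*e12 + 22*e13 + 8*e23


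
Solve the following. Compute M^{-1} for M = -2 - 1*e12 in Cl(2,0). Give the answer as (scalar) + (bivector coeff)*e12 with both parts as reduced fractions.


M = -2 - 1*e12, where e12^2 = -1.
Since M commutes with its reverse ~M = a - b*e12, M * ~M = a^2 - b^2*e12^2 = a^2 + b^2.
So M^{-1} = ~M / (a^2 + b^2) = (a - b*e12)/(a^2 + b^2).
a^2 + b^2 = 4 + 1 = 5
Scalar part = -2/5 = -2/5
Bivector coeff = 1/5 = 1/5
M^{-1} = -2/5 + 1/5*e12


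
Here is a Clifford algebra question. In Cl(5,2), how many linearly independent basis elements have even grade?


Even subalgebra dimension = 2^(n-1)
n = 5 + 2 = 7
2^(7 - 1) = 2^6 = 64
Verification: sum of C(7,k) for even k = 1 + 21 + 35 + 7 = 64
Result = 64


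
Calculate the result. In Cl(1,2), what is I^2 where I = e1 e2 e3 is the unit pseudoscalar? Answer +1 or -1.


The pseudoscalar I = e1...e_n (product of all n generators) of Cl(p,q) satisfies I^2 = (-1)^(q + n(n-1)/2).
p = 1, q = 2, n = p + q = 3
n(n-1)/2 = 3 * 2 / 2 = 3
Exponent = q + n(n-1)/2 = 2 + 3 = 5
I^2 = (-1)^5 = -1


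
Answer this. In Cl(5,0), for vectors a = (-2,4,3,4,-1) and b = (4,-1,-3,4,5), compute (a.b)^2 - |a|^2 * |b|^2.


a . b = (-2)*4 + 4*(-1) + 3*(-3) + 4*4 + (-1)*5
= -8 + (-4) + (-9) + 16 + (-5) = -10
|a|^2 = (-2)^2 + 4^2 + 3^2 + 4^2 + (-1)^2 = 46
|b|^2 = 4^2 + (-1)^2 + (-3)^2 + 4^2 + 5^2 = 67
(a.b)^2 = (-10)^2 = 100
|a|^2 * |b|^2 = 46 * 67 = 3082
Result = 100 - 3082 = -2982


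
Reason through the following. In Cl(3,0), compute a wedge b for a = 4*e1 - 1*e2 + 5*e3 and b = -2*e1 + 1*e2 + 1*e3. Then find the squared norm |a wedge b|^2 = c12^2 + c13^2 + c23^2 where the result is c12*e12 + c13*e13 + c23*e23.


a wedge b = (a1*b2 - a2*b1)*e12 + (a1*b3 - a3*b1)*e13 + (a2*b3 - a3*b2)*e23
e12 coeff: 4*1 - (-1)*(-2) = 4 - 2 = 2
e13 coeff: 4*1 - 5*(-2) = 4 - (-10) = 14
e23 coeff: (-1)*1 - 5*1 = -1 - 5 = -6
|a wedge b|^2 = 2^2 + 14^2 + (-6)^2
= 4 + 196 + 36
= 236


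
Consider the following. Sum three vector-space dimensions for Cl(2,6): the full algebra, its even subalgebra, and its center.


n = 2 + 6 = 8
Total dim = 2^8 = 256
Even subalgebra dim = 2^7 = 128
n is even, so center dim = 1
Sum = 256 + 128 + 1 = 385


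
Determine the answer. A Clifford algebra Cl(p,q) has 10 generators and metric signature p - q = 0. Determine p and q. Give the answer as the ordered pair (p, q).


We need p + q = 10 and p - q = 0.
Adding: 2p = 10 + 0 = 10, so p = 5.
Then q = 10 - 5 = 5.
(p, q) = (5, 5)


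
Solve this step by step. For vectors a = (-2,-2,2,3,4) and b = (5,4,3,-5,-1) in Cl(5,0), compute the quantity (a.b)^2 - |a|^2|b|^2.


a . b = (-2)*5 + (-2)*4 + 2*3 + 3*(-5) + 4*(-1)
= -10 + (-8) + 6 + (-15) + (-4) = -31
|a|^2 = (-2)^2 + (-2)^2 + 2^2 + 3^2 + 4^2 = 37
|b|^2 = 5^2 + 4^2 + 3^2 + (-5)^2 + (-1)^2 = 76
(a.b)^2 = (-31)^2 = 961
|a|^2 * |b|^2 = 37 * 76 = 2812
Result = 961 - 2812 = -1851


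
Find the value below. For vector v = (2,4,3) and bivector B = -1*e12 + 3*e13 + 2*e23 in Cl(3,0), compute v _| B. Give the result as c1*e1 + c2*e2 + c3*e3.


Left contraction v _| B = <vB>_1 (grade-1 part of the geometric product vB).
Using e1_|e12 = e2, e2_|e12 = -e1, e1_|e13 = e3, e3_|e13 = -e1, e2_|e23 = e3, e3_|e23 = -e2:
e1 coeff: -v2*b12 - v3*b13 = -(4)*(-1) - (3)*(3) = -5
e2 coeff: v1*b12 - v3*b23 = (2)*(-1) - (3)*(2) = -8
e3 coeff: v1*b13 + v2*b23 = (2)*(3) + (4)*(2) = 14
v _| B = -5*e1 - 8*e2 + 14*e3


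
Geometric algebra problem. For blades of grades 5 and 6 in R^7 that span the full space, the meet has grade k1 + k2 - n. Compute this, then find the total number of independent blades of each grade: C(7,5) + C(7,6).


Meet grade = grade(A) + grade(B) - n
= 5 + 6 - 7 = 4
C(7,5) = 21
C(7,6) = 7
dim_A + dim_B = 21 + 7 = 28


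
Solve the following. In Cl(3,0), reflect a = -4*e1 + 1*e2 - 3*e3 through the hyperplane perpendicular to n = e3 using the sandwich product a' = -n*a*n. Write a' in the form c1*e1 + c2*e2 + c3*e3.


Reflection formula: a' = -n*a*n, with n = e3 (unit vector, n^2 = 1).
For reflection through hyperplane perp to e3:
The component along e3 flips sign, others stay.
a = (-4, 1, -3)
a' = (-4, 1, 3)
a' = -4*e1 + 1*e2 + 3*e3


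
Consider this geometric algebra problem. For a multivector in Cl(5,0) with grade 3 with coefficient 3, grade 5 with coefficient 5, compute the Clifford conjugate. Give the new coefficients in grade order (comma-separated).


Clifford conjugate sign for grade k: (-1)^(k(k+1)/2)
Grade 3: (-1)^(3*4/2) = (-1)^6 = 1, coeff 3 -> 3
Grade 5: (-1)^(5*6/2) = (-1)^15 = -1, coeff 5 -> -5
Conjugated coefficients: 3, -5


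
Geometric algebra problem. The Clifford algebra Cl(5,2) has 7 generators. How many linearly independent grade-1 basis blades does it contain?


Number of grade-k basis blades in Cl(p,q) with n = p + q is C(n, k).
n = 5 + 2 = 7
C(7, 1) = 7! / (1! * 6!)
= 5040 / (1 * 720)
= 7


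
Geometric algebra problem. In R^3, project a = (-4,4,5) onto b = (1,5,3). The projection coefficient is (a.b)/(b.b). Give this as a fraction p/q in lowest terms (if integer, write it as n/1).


Projection coefficient = (a . b) / (b . b)
a . b = (-4)*1 + 4*5 + 5*3
= -4 + 20 + 15 = 31
b . b = 1^2 + 5^2 + 3^2
= 1 + 25 + 9 = 35
Coefficient = 31/35
In lowest terms: 31/35


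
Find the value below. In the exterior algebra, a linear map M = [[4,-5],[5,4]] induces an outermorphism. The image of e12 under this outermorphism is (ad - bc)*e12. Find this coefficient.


The outermorphism of a linear map f sends e1^e2 to f(e1)^f(e2).
f(e1) = 4*e1 + 5*e2
f(e2) = -5*e1 + 4*e2
f(e1) ^ f(e2) = (4*e1 + 5*e2) ^ (-5*e1 + 4*e2)
= 4*4*e12 + 5*(-5)*e21
= (16 - (-25))*e12
= 41*e12
Coefficient = 41


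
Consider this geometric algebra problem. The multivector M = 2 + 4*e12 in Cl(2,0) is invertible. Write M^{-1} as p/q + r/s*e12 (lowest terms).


M = 2 + 4*e12, where e12^2 = -1.
Since M commutes with its reverse ~M = a - b*e12, M * ~M = a^2 - b^2*e12^2 = a^2 + b^2.
So M^{-1} = ~M / (a^2 + b^2) = (a - b*e12)/(a^2 + b^2).
a^2 + b^2 = 4 + 16 = 20
Scalar part = 2/20 = 1/10
Bivector coeff = -4/20 = -1/5
M^{-1} = 1/10 - 1/5*e12


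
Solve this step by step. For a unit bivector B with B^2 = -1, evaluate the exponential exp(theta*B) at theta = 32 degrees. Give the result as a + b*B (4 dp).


For a unit bivector B with B^2 = -1, the exponential series gives
e^(theta*B) = cos(theta) + sin(theta)*B (the GA analogue of Euler's formula).
theta = 32 degrees = 0.558505 rad
cos(32 deg) = 0.8480
sin(32 deg) = 0.5299
exp(theta*B) = 0.8480 + 0.5299*B


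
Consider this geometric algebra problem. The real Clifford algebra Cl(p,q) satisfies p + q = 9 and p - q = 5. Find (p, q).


We need p + q = 9 and p - q = 5.
Adding: 2p = 9 + 5 = 14, so p = 7.
Then q = 9 - 7 = 2.
(p, q) = (7, 2)


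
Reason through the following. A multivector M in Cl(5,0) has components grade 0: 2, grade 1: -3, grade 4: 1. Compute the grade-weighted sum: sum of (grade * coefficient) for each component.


Grade-weighted sum = sum of grade_k * coefficient_k
0*2 = 0
1*(-3) = -3
4*1 = 4
Total = 0 + (-3) + 4 = 1


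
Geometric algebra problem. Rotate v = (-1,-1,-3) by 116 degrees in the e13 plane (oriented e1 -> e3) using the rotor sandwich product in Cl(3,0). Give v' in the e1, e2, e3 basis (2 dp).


Rotor R = cos(58deg) - sin(58deg)*e13
Rotation angle theta = 2 * 58 = 116 degrees in the e13 plane (e1 -> e3).
The component perpendicular to the plane (e2) is invariant: v'_2 = v2 = -1.00
cos(116deg) = -0.4384, sin(116deg) = 0.8988
v'_1 = v1*cos(theta) - v3*sin(theta) = -1*(-0.4384) - (-3)*0.8988 = 3.13
v'_3 = v1*sin(theta) + v3*cos(theta) = -1*0.8988 + (-3)*(-0.4384) = 0.42
v' = 3.13*e1 - 1.00*e2 + 0.42*e3


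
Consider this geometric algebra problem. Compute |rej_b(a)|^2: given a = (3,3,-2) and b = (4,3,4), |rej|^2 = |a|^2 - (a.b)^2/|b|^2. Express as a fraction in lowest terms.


|a|^2 = 3^2 + 3^2 + (-2)^2 = 22
|b|^2 = 4^2 + 3^2 + 4^2 = 41
a . b = 3*4 + 3*3 + (-2)*4 = 13
(a.b)^2 = 13^2 = 169
|rej|^2 = 22 - 169/41
= (902 - 169)/41
= 733/41
In lowest terms: 733/41


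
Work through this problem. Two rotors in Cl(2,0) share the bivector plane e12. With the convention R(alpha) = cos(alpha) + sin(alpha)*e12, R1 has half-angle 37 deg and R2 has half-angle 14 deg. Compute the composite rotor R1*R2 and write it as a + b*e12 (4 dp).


Same-plane rotors commute and their half-angles add:
R1*R2 = cos(a1 + a2) + sin(a1 + a2)*e12.
a1 + a2 = 37 + 14 = 51 deg
cos(51 deg) = 0.6293
sin(51 deg) = 0.7771
R1*R2 = 0.6293 + 0.7771*e12


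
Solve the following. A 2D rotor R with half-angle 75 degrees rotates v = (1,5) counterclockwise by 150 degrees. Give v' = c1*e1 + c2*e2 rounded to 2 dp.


Rotor R = cos(75deg) - sin(75deg)*e12
Rotation angle theta = 2 * 75 = 150 degrees
v' = R*v*~R rotates v by theta.
cos(150deg) = -0.8660, sin(150deg) = 0.5000
v'_1 = 1*cos(150deg) - 5*sin(150deg)
= 1*(-0.8660) - 5*0.5000
= -3.37
v'_2 = 1*sin(150deg) + 5*cos(150deg)
= 1*0.5000 + 5*(-0.8660)
= -3.83
v' = -3.37*e1 - 3.83*e2


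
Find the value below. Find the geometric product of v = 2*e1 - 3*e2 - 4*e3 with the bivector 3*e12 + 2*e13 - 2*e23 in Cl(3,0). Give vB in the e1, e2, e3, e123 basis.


vB has grade-1 (vector) and grade-3 (trivector) parts: vB = (v _| B) + (v ^ B).
Vector part <vB>_1:
  e1: -v2*b12 - v3*b13 = -(-3)*(3) - (-4)*(2) = 17
  e2: v1*b12 - v3*b23 = (2)*(3) - (-4)*(-2) = -2
  e3: v1*b13 + v2*b23 = (2)*(2) + (-3)*(-2) = 10
Trivector part <vB>_3:
  e123: v1*b23 - v2*b13 + v3*b12 = (2)*(-2) - (-3)*(2) + (-4)*(3) = -10
vB = 17*e1 - 2*e2 + 10*e3 - 10*e123


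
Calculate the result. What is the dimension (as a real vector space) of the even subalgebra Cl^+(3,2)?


Even subalgebra dimension = 2^(n-1)
n = 3 + 2 = 5
2^(5 - 1) = 2^4 = 16
Verification: sum of C(5,k) for even k = 1 + 10 + 5 = 16
Result = 16


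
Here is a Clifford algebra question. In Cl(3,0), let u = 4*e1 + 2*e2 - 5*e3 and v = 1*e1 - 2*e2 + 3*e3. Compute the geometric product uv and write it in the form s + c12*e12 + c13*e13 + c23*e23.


In Cl(3,0): e_i^2 = 1, e_ie_j = -e_je_i for i != j.
Scalar part = u . v = 4*1 + 2*(-2) + (-5)*3
= 4 + (-4) + (-15) = -15
e12 coeff = 4*(-2) - 2*1 = -8 - 2 = -10
e13 coeff = 4*3 - (-5)*1 = 12 - (-5) = 17
e23 coeff = 2*3 - (-5)*(-2) = 6 - 10 = -4
uv = -15 - 10*e12 + 17*e13 - 4*e23


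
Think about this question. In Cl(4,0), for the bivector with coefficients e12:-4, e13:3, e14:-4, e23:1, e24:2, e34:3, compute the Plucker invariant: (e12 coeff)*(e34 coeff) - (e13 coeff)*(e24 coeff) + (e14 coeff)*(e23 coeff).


Plucker relation: af - be + cd
a*f = (-4)*3 = -12
b*e = 3*2 = 6
c*d = (-4)*1 = -4
af - be + cd = -12 - 6 + (-4)
= -22


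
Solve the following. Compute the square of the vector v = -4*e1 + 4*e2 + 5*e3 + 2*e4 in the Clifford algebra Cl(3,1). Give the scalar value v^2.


v^2 = sum of c_i^2 * e_i^2
Positive signature terms (e_i^2 = +1): (-4)^2 + 4^2 + 5^2 = 57
Negative signature terms (e_j^2 = -1): 2^2 = 4
v^2 = 57 - 4 = 53


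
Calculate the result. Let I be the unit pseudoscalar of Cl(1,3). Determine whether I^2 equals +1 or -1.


The pseudoscalar I = e1...e_n (product of all n generators) of Cl(p,q) satisfies I^2 = (-1)^(q + n(n-1)/2).
p = 1, q = 3, n = p + q = 4
n(n-1)/2 = 4 * 3 / 2 = 6
Exponent = q + n(n-1)/2 = 3 + 6 = 9
I^2 = (-1)^9 = -1


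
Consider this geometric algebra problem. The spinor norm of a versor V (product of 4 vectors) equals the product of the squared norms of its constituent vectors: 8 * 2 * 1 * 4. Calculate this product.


Spinor norm N(V) = |v1|^2 * |v2|^2 * ... * |v4|^2
= 8 * 2 * 1 * 4
Running product: 8, 16, 16, 64
N(V) = 64


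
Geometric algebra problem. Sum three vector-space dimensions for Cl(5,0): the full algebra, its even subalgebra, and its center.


n = 5 + 0 = 5
Total dim = 2^5 = 32
Even subalgebra dim = 2^4 = 16
n is odd, so center dim = 2
Sum = 32 + 16 + 2 = 50


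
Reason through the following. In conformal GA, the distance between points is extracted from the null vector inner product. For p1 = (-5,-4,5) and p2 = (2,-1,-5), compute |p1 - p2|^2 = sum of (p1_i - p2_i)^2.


p1 - p2 = (-7, -3, 10)
|p1 - p2|^2 = (-7)^2 + (-3)^2 + 10^2
= 49 + 9 + 100
= 158


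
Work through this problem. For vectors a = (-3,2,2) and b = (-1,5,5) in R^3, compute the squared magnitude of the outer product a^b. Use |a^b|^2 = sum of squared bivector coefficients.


a wedge b = (a1*b2 - a2*b1)*e12 + (a1*b3 - a3*b1)*e13 + (a2*b3 - a3*b2)*e23
e12 coeff: (-3)*5 - 2*(-1) = -15 - (-2) = -13
e13 coeff: (-3)*5 - 2*(-1) = -15 - (-2) = -13
e23 coeff: 2*5 - 2*5 = 10 - 10 = 0
|a wedge b|^2 = (-13)^2 + (-13)^2 + 0^2
= 169 + 169 + 0
= 338


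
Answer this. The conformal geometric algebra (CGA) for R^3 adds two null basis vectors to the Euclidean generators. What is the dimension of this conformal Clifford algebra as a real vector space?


The conformal model of R^3 uses Cl(4,1): the 3 Euclidean generators plus two extra orthogonal generators e+ (e+^2 = +1) and e- (e-^2 = -1), from which the null vectors e0, einf are built.
Number of generators m = 3 + 2 = 5.
dim Cl(p,q) = 2^m = 2^5 = 32


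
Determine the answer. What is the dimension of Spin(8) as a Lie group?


Spin(n) double-covers SO(n); both have Lie algebra so(n) of dimension n(n-1)/2.
n = 8
n(n-1) = 8 * 7 = 56
dim Spin(8) = 56/2 = 28


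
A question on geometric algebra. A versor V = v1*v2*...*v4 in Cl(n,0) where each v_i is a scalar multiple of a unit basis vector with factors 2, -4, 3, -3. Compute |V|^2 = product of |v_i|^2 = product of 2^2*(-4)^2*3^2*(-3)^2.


Each vector v_i has |v_i|^2 = s_i^2
Squared scales: 2^2 = 4, (-4)^2 = 16, 3^2 = 9, (-3)^2 = 9
|V|^2 = 4 * 16 * 9 * 9
= 5184


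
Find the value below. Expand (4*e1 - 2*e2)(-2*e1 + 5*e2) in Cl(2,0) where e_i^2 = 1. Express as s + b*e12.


Expand: (4*e1 - 2*e2)(-2*e1 + 5*e2)
= 4*(-2)*e1e1 + 4*5*e1e2 + (-2)*(-2)*e2e1 + (-2)*5*e2e2
Using e1^2 = e2^2 = 1, e2e1 = -e1e2:
Scalar part s = 4*(-2) + (-2)*5 = -8 + (-10) = -18
Bivector part b = 4*5 - (-2)*(-2) = 20 - 4 = 16
uv = -18 + 16*e12


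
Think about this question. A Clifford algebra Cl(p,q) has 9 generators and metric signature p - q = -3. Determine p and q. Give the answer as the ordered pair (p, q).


We need p + q = 9 and p - q = -3.
Adding: 2p = 9 + (-3) = 6, so p = 3.
Then q = 9 - 3 = 6.
(p, q) = (3, 6)


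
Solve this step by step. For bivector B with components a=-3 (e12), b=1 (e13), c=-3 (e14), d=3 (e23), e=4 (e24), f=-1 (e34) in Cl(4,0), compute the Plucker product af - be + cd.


Plucker relation: af - be + cd
a*f = (-3)*(-1) = 3
b*e = 1*4 = 4
c*d = (-3)*3 = -9
af - be + cd = 3 - 4 + (-9)
= -10


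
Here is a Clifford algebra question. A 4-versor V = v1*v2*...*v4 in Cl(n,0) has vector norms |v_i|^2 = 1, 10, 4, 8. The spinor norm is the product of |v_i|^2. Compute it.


Spinor norm N(V) = |v1|^2 * |v2|^2 * ... * |v4|^2
= 1 * 10 * 4 * 8
Running product: 1, 10, 40, 320
N(V) = 320


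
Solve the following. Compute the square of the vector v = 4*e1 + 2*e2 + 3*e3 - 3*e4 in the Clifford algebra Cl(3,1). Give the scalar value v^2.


v^2 = sum of c_i^2 * e_i^2
Positive signature terms (e_i^2 = +1): 4^2 + 2^2 + 3^2 = 29
Negative signature terms (e_j^2 = -1): (-3)^2 = 9
v^2 = 29 - 9 = 20


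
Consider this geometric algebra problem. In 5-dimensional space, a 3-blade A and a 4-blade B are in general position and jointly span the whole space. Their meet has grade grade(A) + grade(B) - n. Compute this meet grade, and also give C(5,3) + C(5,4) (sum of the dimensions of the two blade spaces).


Meet grade = grade(A) + grade(B) - n
= 3 + 4 - 5 = 2
C(5,3) = 10
C(5,4) = 5
dim_A + dim_B = 10 + 5 = 15


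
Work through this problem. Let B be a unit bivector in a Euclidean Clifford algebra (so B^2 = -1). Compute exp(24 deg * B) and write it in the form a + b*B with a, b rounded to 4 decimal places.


For a unit bivector B with B^2 = -1, the exponential series gives
e^(theta*B) = cos(theta) + sin(theta)*B (the GA analogue of Euler's formula).
theta = 24 degrees = 0.418879 rad
cos(24 deg) = 0.9135
sin(24 deg) = 0.4067
exp(theta*B) = 0.9135 + 0.4067*B


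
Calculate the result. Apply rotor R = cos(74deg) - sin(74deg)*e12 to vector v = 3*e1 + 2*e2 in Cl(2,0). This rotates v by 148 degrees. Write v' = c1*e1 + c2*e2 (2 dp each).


Rotor R = cos(74deg) - sin(74deg)*e12
Rotation angle theta = 2 * 74 = 148 degrees
v' = R*v*~R rotates v by theta.
cos(148deg) = -0.8480, sin(148deg) = 0.5299
v'_1 = 3*cos(148deg) - 2*sin(148deg)
= 3*(-0.8480) - 2*0.5299
= -3.60
v'_2 = 3*sin(148deg) + 2*cos(148deg)
= 3*0.5299 + 2*(-0.8480)
= -0.11
v' = -3.60*e1 - 0.11*e2


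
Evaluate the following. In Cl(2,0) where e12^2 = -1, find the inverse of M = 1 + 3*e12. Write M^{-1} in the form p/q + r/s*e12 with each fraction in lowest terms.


M = 1 + 3*e12, where e12^2 = -1.
Since M commutes with its reverse ~M = a - b*e12, M * ~M = a^2 - b^2*e12^2 = a^2 + b^2.
So M^{-1} = ~M / (a^2 + b^2) = (a - b*e12)/(a^2 + b^2).
a^2 + b^2 = 1 + 9 = 10
Scalar part = 1/10 = 1/10
Bivector coeff = -3/10 = -3/10
M^{-1} = 1/10 - 3/10*e12


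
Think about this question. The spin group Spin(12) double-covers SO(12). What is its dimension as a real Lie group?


Spin(n) double-covers SO(n); both have Lie algebra so(n) of dimension n(n-1)/2.
n = 12
n(n-1) = 12 * 11 = 132
dim Spin(12) = 132/2 = 66


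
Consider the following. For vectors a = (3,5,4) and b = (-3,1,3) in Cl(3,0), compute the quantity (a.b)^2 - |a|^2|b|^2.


a . b = 3*(-3) + 5*1 + 4*3
= -9 + 5 + 12 = 8
|a|^2 = 3^2 + 5^2 + 4^2 = 50
|b|^2 = (-3)^2 + 1^2 + 3^2 = 19
(a.b)^2 = 8^2 = 64
|a|^2 * |b|^2 = 50 * 19 = 950
Result = 64 - 950 = -886


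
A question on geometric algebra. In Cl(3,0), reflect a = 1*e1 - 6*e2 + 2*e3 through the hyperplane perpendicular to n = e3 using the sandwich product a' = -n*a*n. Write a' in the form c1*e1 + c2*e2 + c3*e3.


Reflection formula: a' = -n*a*n, with n = e3 (unit vector, n^2 = 1).
For reflection through hyperplane perp to e3:
The component along e3 flips sign, others stay.
a = (1, -6, 2)
a' = (1, -6, -2)
a' = 1*e1 - 6*e2 - 2*e3


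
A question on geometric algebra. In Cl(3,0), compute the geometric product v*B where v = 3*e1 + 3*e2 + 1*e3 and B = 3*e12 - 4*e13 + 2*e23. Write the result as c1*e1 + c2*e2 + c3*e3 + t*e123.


vB has grade-1 (vector) and grade-3 (trivector) parts: vB = (v _| B) + (v ^ B).
Vector part <vB>_1:
  e1: -v2*b12 - v3*b13 = -(3)*(3) - (1)*(-4) = -5
  e2: v1*b12 - v3*b23 = (3)*(3) - (1)*(2) = 7
  e3: v1*b13 + v2*b23 = (3)*(-4) + (3)*(2) = -6
Trivector part <vB>_3:
  e123: v1*b23 - v2*b13 + v3*b12 = (3)*(2) - (3)*(-4) + (1)*(3) = 21
vB = -5*e1 + 7*e2 - 6*e3 + 21*e123


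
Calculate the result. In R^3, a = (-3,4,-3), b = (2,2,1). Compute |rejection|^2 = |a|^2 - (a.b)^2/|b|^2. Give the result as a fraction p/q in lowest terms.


|a|^2 = (-3)^2 + 4^2 + (-3)^2 = 34
|b|^2 = 2^2 + 2^2 + 1^2 = 9
a . b = (-3)*2 + 4*2 + (-3)*1 = -1
(a.b)^2 = (-1)^2 = 1
|rej|^2 = 34 - 1/9
= (306 - 1)/9
= 305/9
In lowest terms: 305/9


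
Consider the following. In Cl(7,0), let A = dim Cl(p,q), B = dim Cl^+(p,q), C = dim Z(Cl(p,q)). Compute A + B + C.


n = 7 + 0 = 7
Total dim = 2^7 = 128
Even subalgebra dim = 2^6 = 64
n is odd, so center dim = 2
Sum = 128 + 64 + 2 = 194


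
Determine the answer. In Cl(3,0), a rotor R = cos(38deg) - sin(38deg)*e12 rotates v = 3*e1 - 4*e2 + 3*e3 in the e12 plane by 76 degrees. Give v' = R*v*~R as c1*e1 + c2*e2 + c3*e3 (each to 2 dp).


Rotor R = cos(38deg) - sin(38deg)*e12
Rotation angle theta = 2 * 38 = 76 degrees in the e12 plane (e1 -> e2).
The component perpendicular to the plane (e3) is invariant: v'_3 = v3 = 3.00
cos(76deg) = 0.2419, sin(76deg) = 0.9703
v'_1 = v1*cos(theta) - v2*sin(theta) = 3*0.2419 - (-4)*0.9703 = 4.61
v'_2 = v1*sin(theta) + v2*cos(theta) = 3*0.9703 + (-4)*0.2419 = 1.94
v' = 4.61*e1 + 1.94*e2 + 3.00*e3


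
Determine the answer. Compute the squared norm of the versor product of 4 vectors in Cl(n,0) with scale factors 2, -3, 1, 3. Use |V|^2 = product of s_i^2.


Each vector v_i has |v_i|^2 = s_i^2
Squared scales: 2^2 = 4, (-3)^2 = 9, 1^2 = 1, 3^2 = 9
|V|^2 = 4 * 9 * 1 * 9
= 324


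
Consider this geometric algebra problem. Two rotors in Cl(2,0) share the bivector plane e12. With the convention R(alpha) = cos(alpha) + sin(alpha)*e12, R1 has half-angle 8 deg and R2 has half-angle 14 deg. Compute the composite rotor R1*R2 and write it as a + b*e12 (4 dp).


Same-plane rotors commute and their half-angles add:
R1*R2 = cos(a1 + a2) + sin(a1 + a2)*e12.
a1 + a2 = 8 + 14 = 22 deg
cos(22 deg) = 0.9272
sin(22 deg) = 0.3746
R1*R2 = 0.9272 + 0.3746*e12


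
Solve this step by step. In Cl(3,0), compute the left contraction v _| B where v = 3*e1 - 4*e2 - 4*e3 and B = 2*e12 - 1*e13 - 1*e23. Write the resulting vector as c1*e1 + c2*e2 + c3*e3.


Left contraction v _| B = <vB>_1 (grade-1 part of the geometric product vB).
Using e1_|e12 = e2, e2_|e12 = -e1, e1_|e13 = e3, e3_|e13 = -e1, e2_|e23 = e3, e3_|e23 = -e2:
e1 coeff: -v2*b12 - v3*b13 = -(-4)*(2) - (-4)*(-1) = 4
e2 coeff: v1*b12 - v3*b23 = (3)*(2) - (-4)*(-1) = 2
e3 coeff: v1*b13 + v2*b23 = (3)*(-1) + (-4)*(-1) = 1
v _| B = 4*e1 + 2*e2 + 1*e3


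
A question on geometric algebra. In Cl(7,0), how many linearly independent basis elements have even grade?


Even subalgebra dimension = 2^(n-1)
n = 7 + 0 = 7
2^(7 - 1) = 2^6 = 64
Verification: sum of C(7,k) for even k = 1 + 21 + 35 + 7 = 64
Result = 64


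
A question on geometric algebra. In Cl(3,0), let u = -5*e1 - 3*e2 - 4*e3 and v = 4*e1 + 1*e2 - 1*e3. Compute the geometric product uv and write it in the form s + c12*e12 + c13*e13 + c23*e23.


In Cl(3,0): e_i^2 = 1, e_ie_j = -e_je_i for i != j.
Scalar part = u . v = (-5)*4 + (-3)*1 + (-4)*(-1)
= -20 + (-3) + 4 = -19
e12 coeff = (-5)*1 - (-3)*4 = -5 - (-12) = 7
e13 coeff = (-5)*(-1) - (-4)*4 = 5 - (-16) = 21
e23 coeff = (-3)*(-1) - (-4)*1 = 3 - (-4) = 7
uv = -19 + 7*e12 + 21*e13 + 7*e23


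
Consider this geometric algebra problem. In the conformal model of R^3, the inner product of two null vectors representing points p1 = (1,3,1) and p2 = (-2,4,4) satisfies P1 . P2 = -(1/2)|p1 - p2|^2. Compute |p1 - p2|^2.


p1 - p2 = (3, -1, -3)
|p1 - p2|^2 = 3^2 + (-1)^2 + (-3)^2
= 9 + 1 + 9
= 19


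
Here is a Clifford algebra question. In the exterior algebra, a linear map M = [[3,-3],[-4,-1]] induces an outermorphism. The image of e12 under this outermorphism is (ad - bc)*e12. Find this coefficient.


The outermorphism of a linear map f sends e1^e2 to f(e1)^f(e2).
f(e1) = 3*e1 - 4*e2
f(e2) = -3*e1 - 1*e2
f(e1) ^ f(e2) = (3*e1 - 4*e2) ^ (-3*e1 - 1*e2)
= 3*(-1)*e12 + (-4)*(-3)*e21
= (-3 - 12)*e12
= -15*e12
Coefficient = -15


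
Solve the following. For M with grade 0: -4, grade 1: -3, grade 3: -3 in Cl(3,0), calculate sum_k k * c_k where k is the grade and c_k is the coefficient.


Grade-weighted sum = sum of grade_k * coefficient_k
0*(-4) = 0
1*(-3) = -3
3*(-3) = -9
Total = 0 + (-3) + (-9) = -12


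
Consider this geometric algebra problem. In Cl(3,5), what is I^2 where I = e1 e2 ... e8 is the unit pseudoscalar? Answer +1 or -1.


The pseudoscalar I = e1...e_n (product of all n generators) of Cl(p,q) satisfies I^2 = (-1)^(q + n(n-1)/2).
p = 3, q = 5, n = p + q = 8
n(n-1)/2 = 8 * 7 / 2 = 28
Exponent = q + n(n-1)/2 = 5 + 28 = 33
I^2 = (-1)^33 = -1


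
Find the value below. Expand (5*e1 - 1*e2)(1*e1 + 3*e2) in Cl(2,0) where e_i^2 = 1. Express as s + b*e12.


Expand: (5*e1 - 1*e2)(1*e1 + 3*e2)
= 5*1*e1e1 + 5*3*e1e2 + (-1)*1*e2e1 + (-1)*3*e2e2
Using e1^2 = e2^2 = 1, e2e1 = -e1e2:
Scalar part s = 5*1 + (-1)*3 = 5 + (-3) = 2
Bivector part b = 5*3 - (-1)*1 = 15 - (-1) = 16
uv = 2 + 16*e12


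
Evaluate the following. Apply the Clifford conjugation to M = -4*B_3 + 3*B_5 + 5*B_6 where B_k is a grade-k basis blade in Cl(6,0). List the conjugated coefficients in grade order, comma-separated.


Clifford conjugate sign for grade k: (-1)^(k(k+1)/2)
Grade 3: (-1)^(3*4/2) = (-1)^6 = 1, coeff -4 -> -4
Grade 5: (-1)^(5*6/2) = (-1)^15 = -1, coeff 3 -> -3
Grade 6: (-1)^(6*7/2) = (-1)^21 = -1, coeff 5 -> -5
Conjugated coefficients: -4, -3, -5


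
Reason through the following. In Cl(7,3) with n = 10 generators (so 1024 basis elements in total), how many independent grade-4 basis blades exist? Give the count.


Number of grade-k basis blades in Cl(p,q) with n = p + q is C(n, k).
n = 7 + 3 = 10
C(10, 4) = 10! / (4! * 6!)
= 3628800 / (24 * 720)
= 210


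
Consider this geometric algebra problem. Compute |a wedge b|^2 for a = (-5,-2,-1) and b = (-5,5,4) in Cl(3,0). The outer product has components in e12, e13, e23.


a wedge b = (a1*b2 - a2*b1)*e12 + (a1*b3 - a3*b1)*e13 + (a2*b3 - a3*b2)*e23
e12 coeff: (-5)*5 - (-2)*(-5) = -25 - 10 = -35
e13 coeff: (-5)*4 - (-1)*(-5) = -20 - 5 = -25
e23 coeff: (-2)*4 - (-1)*5 = -8 - (-5) = -3
|a wedge b|^2 = (-35)^2 + (-25)^2 + (-3)^2
= 1225 + 625 + 9
= 1859


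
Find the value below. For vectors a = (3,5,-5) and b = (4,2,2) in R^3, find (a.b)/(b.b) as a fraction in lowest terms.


Projection coefficient = (a . b) / (b . b)
a . b = 3*4 + 5*2 + (-5)*2
= 12 + 10 + (-10) = 12
b . b = 4^2 + 2^2 + 2^2
= 16 + 4 + 4 = 24
Coefficient = 12/24
In lowest terms: 1/2


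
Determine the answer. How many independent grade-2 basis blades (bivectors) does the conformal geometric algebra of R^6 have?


The conformal model of R^6 uses Cl(7,1) with m = 6 + 2 = 8 generators.
Number of grade-2 blades = C(m, 2) = C(8, 2)
= 8*7/2 = 28


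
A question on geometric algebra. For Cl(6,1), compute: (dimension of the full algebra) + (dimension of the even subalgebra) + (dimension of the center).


n = 6 + 1 = 7
Total dim = 2^7 = 128
Even subalgebra dim = 2^6 = 64
n is odd, so center dim = 2
Sum = 128 + 64 + 2 = 194


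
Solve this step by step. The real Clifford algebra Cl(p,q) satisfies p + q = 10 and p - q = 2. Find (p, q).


We need p + q = 10 and p - q = 2.
Adding: 2p = 10 + 2 = 12, so p = 6.
Then q = 10 - 6 = 4.
(p, q) = (6, 4)


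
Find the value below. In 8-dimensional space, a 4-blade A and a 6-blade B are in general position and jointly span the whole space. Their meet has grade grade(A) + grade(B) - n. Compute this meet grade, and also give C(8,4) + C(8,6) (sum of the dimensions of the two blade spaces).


Meet grade = grade(A) + grade(B) - n
= 4 + 6 - 8 = 2
C(8,4) = 70
C(8,6) = 28
dim_A + dim_B = 70 + 28 = 98


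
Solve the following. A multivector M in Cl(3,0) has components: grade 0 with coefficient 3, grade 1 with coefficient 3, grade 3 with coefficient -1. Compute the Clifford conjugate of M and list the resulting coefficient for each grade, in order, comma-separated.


Clifford conjugate sign for grade k: (-1)^(k(k+1)/2)
Grade 0: (-1)^(0*1/2) = (-1)^0 = 1, coeff 3 -> 3
Grade 1: (-1)^(1*2/2) = (-1)^1 = -1, coeff 3 -> -3
Grade 3: (-1)^(3*4/2) = (-1)^6 = 1, coeff -1 -> -1
Conjugated coefficients: 3, -3, -1


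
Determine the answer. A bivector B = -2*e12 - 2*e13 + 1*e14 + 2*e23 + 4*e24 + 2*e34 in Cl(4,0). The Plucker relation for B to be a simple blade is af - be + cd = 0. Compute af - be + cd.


Plucker relation: af - be + cd
a*f = (-2)*2 = -4
b*e = (-2)*4 = -8
c*d = 1*2 = 2
af - be + cd = -4 - (-8) + 2
= 6


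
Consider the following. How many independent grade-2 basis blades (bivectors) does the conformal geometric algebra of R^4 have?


The conformal model of R^4 uses Cl(5,1) with m = 4 + 2 = 6 generators.
Number of grade-2 blades = C(m, 2) = C(6, 2)
= 6*5/2 = 15


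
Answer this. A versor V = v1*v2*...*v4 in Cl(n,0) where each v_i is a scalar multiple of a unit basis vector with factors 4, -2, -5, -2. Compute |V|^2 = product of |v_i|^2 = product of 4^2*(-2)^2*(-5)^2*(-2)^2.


Each vector v_i has |v_i|^2 = s_i^2
Squared scales: 4^2 = 16, (-2)^2 = 4, (-5)^2 = 25, (-2)^2 = 4
|V|^2 = 16 * 4 * 25 * 4
= 6400


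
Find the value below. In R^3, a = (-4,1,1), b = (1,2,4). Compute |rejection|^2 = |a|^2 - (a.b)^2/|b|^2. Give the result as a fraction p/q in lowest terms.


|a|^2 = (-4)^2 + 1^2 + 1^2 = 18
|b|^2 = 1^2 + 2^2 + 4^2 = 21
a . b = (-4)*1 + 1*2 + 1*4 = 2
(a.b)^2 = 2^2 = 4
|rej|^2 = 18 - 4/21
= (378 - 4)/21
= 374/21
In lowest terms: 374/21


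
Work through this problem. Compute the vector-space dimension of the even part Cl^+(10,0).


Even subalgebra dimension = 2^(n-1)
n = 10 + 0 = 10
2^(10 - 1) = 2^9 = 512
Verification: sum of C(10,k) for even k = 1 + 45 + 210 + 210 + 45 + 1 = 512
Result = 512


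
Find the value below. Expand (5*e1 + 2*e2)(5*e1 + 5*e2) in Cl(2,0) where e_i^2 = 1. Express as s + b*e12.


Expand: (5*e1 + 2*e2)(5*e1 + 5*e2)
= 5*5*e1e1 + 5*5*e1e2 + 2*5*e2e1 + 2*5*e2e2
Using e1^2 = e2^2 = 1, e2e1 = -e1e2:
Scalar part s = 5*5 + 2*5 = 25 + 10 = 35
Bivector part b = 5*5 - 2*5 = 25 - 10 = 15
uv = 35 + 15*e12


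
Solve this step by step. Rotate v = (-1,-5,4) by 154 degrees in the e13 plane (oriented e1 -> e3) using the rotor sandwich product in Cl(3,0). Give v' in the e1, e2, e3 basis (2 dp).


Rotor R = cos(77deg) - sin(77deg)*e13
Rotation angle theta = 2 * 77 = 154 degrees in the e13 plane (e1 -> e3).
The component perpendicular to the plane (e2) is invariant: v'_2 = v2 = -5.00
cos(154deg) = -0.8988, sin(154deg) = 0.4384
v'_1 = v1*cos(theta) - v3*sin(theta) = -1*(-0.8988) - 4*0.4384 = -0.85
v'_3 = v1*sin(theta) + v3*cos(theta) = -1*0.4384 + 4*(-0.8988) = -4.03
v' = -0.85*e1 - 5.00*e2 - 4.03*e3


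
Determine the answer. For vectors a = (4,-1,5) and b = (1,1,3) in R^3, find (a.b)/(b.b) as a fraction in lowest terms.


Projection coefficient = (a . b) / (b . b)
a . b = 4*1 + (-1)*1 + 5*3
= 4 + (-1) + 15 = 18
b . b = 1^2 + 1^2 + 3^2
= 1 + 1 + 9 = 11
Coefficient = 18/11
In lowest terms: 18/11


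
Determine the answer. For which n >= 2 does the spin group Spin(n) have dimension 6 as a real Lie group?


dim Spin(n) = dim so(n) = n(n-1)/2.
Solve n(n-1)/2 = 6, i.e. n^2 - n - 12 = 0.
Discriminant = 1 + 8*6 = 49
n = (1 + sqrt(49))/2 = (1 + 7)/2 = 4


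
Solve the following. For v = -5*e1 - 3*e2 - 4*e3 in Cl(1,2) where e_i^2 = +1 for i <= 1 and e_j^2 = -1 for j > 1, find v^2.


v^2 = sum of c_i^2 * e_i^2
Positive signature terms (e_i^2 = +1): (-5)^2 = 25
Negative signature terms (e_j^2 = -1): (-3)^2 + (-4)^2 = 25
v^2 = 25 - 25 = 0


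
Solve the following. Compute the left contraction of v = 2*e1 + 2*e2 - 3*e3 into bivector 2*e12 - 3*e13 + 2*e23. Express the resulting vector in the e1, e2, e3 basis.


Left contraction v _| B = <vB>_1 (grade-1 part of the geometric product vB).
Using e1_|e12 = e2, e2_|e12 = -e1, e1_|e13 = e3, e3_|e13 = -e1, e2_|e23 = e3, e3_|e23 = -e2:
e1 coeff: -v2*b12 - v3*b13 = -(2)*(2) - (-3)*(-3) = -13
e2 coeff: v1*b12 - v3*b23 = (2)*(2) - (-3)*(2) = 10
e3 coeff: v1*b13 + v2*b23 = (2)*(-3) + (2)*(2) = -2
v _| B = -13*e1 + 10*e2 - 2*e3


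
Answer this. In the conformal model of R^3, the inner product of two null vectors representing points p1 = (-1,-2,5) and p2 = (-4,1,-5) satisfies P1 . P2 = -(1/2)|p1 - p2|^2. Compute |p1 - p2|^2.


p1 - p2 = (3, -3, 10)
|p1 - p2|^2 = 3^2 + (-3)^2 + 10^2
= 9 + 9 + 100
= 118


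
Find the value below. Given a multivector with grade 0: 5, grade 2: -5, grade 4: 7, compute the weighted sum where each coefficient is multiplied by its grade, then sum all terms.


Grade-weighted sum = sum of grade_k * coefficient_k
0*5 = 0
2*(-5) = -10
4*7 = 28
Total = 0 + (-10) + 28 = 18


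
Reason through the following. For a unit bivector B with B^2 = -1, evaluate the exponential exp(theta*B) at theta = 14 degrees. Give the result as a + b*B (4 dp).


For a unit bivector B with B^2 = -1, the exponential series gives
e^(theta*B) = cos(theta) + sin(theta)*B (the GA analogue of Euler's formula).
theta = 14 degrees = 0.244346 rad
cos(14 deg) = 0.9703
sin(14 deg) = 0.2419
exp(theta*B) = 0.9703 + 0.2419*B


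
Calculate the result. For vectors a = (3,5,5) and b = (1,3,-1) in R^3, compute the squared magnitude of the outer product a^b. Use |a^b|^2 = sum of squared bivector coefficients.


a wedge b = (a1*b2 - a2*b1)*e12 + (a1*b3 - a3*b1)*e13 + (a2*b3 - a3*b2)*e23
e12 coeff: 3*3 - 5*1 = 9 - 5 = 4
e13 coeff: 3*(-1) - 5*1 = -3 - 5 = -8
e23 coeff: 5*(-1) - 5*3 = -5 - 15 = -20
|a wedge b|^2 = 4^2 + (-8)^2 + (-20)^2
= 16 + 64 + 400
= 480


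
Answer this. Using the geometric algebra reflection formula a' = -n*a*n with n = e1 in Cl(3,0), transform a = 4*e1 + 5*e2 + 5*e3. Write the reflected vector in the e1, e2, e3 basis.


Reflection formula: a' = -n*a*n, with n = e1 (unit vector, n^2 = 1).
For reflection through hyperplane perp to e1:
The component along e1 flips sign, others stay.
a = (4, 5, 5)
a' = (-4, 5, 5)
a' = -4*e1 + 5*e2 + 5*e3


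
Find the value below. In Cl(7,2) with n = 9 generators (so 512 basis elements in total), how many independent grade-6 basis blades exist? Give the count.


Number of grade-k basis blades in Cl(p,q) with n = p + q is C(n, k).
n = 7 + 2 = 9
C(9, 6) = 9! / (6! * 3!)
= 362880 / (720 * 6)
= 84


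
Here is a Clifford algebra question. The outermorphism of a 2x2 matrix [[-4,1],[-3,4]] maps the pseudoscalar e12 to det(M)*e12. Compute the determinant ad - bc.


The outermorphism of a linear map f sends e1^e2 to f(e1)^f(e2).
f(e1) = -4*e1 - 3*e2
f(e2) = 1*e1 + 4*e2
f(e1) ^ f(e2) = (-4*e1 - 3*e2) ^ (1*e1 + 4*e2)
= (-4)*4*e12 + (-3)*1*e21
= (-16 - (-3))*e12
= -13*e12
Coefficient = -13


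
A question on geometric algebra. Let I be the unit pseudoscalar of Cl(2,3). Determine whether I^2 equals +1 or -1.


The pseudoscalar I = e1...e_n (product of all n generators) of Cl(p,q) satisfies I^2 = (-1)^(q + n(n-1)/2).
p = 2, q = 3, n = p + q = 5
n(n-1)/2 = 5 * 4 / 2 = 10
Exponent = q + n(n-1)/2 = 3 + 10 = 13
I^2 = (-1)^13 = -1
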